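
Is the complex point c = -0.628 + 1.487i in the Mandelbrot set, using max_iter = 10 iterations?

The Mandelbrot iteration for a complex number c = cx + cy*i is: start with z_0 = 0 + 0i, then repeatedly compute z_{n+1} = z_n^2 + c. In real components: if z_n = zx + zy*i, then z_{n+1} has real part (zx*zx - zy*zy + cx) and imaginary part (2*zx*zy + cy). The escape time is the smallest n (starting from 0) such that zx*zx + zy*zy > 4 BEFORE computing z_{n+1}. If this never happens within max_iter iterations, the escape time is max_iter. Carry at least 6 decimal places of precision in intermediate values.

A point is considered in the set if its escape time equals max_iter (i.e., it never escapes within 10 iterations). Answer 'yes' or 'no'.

z_0 = 0 + 0i, c = -0.6280 + 1.4870i
Iter 1: z = -0.6280 + 1.4870i, |z|^2 = 2.6056
Iter 2: z = -2.4448 + -0.3807i, |z|^2 = 6.1219
Escaped at iteration 2

Answer: no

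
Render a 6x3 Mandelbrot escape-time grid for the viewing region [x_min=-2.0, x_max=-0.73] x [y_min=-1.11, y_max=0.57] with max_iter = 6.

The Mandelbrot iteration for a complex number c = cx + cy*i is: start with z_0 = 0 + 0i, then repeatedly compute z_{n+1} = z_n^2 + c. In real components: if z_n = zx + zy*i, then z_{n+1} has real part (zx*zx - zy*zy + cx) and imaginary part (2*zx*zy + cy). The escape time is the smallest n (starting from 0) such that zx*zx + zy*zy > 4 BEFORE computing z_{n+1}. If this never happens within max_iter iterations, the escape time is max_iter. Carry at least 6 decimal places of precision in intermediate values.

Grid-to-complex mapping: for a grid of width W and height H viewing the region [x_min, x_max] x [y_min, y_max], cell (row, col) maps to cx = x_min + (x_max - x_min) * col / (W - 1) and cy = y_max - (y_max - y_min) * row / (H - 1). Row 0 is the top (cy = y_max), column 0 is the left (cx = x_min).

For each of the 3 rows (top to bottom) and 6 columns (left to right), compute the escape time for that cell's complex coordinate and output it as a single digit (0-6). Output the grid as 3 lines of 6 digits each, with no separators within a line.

Answer: 133356
145666
112333

Derivation:
(row=0, col=0): c = -2.0000 + 0.5700i → escape time 1
(row=0, col=1): c = -1.7460 + 0.5700i → escape time 3
(row=0, col=2): c = -1.4920 + 0.5700i → escape time 3
(row=0, col=3): c = -1.2380 + 0.5700i → escape time 3
(row=0, col=4): c = -0.9840 + 0.5700i → escape time 5
(row=0, col=5): c = -0.7300 + 0.5700i → escape time 6
(row=1, col=0): c = -2.0000 + -0.2700i → escape time 1
(row=1, col=1): c = -1.7460 + -0.2700i → escape time 4
(row=1, col=2): c = -1.4920 + -0.2700i → escape time 5
(row=1, col=3): c = -1.2380 + -0.2700i → escape time 6
(row=1, col=4): c = -0.9840 + -0.2700i → escape time 6
(row=1, col=5): c = -0.7300 + -0.2700i → escape time 6
(row=2, col=0): c = -2.0000 + -1.1100i → escape time 1
(row=2, col=1): c = -1.7460 + -1.1100i → escape time 1
(row=2, col=2): c = -1.4920 + -1.1100i → escape time 2
(row=2, col=3): c = -1.2380 + -1.1100i → escape time 3
(row=2, col=4): c = -0.9840 + -1.1100i → escape time 3
(row=2, col=5): c = -0.7300 + -1.1100i → escape time 3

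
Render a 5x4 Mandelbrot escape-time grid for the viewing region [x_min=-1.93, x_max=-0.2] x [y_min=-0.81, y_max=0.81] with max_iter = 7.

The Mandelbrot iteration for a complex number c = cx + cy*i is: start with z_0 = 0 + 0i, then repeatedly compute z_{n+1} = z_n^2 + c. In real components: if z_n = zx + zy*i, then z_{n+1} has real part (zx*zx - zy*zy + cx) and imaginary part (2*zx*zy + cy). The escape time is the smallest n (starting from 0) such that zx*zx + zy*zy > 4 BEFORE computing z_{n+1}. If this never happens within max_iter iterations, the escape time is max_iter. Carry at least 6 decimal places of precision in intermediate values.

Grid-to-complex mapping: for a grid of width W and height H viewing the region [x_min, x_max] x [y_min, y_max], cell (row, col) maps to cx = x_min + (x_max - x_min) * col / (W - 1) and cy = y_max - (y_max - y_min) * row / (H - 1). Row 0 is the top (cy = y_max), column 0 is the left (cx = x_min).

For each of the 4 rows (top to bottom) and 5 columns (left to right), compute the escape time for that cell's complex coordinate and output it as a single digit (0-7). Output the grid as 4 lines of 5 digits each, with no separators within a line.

Answer: 13347
35777
35777
13347

Derivation:
(row=0, col=0): c = -1.9300 + 0.8100i → escape time 1
(row=0, col=1): c = -1.4975 + 0.8100i → escape time 3
(row=0, col=2): c = -1.0650 + 0.8100i → escape time 3
(row=0, col=3): c = -0.6325 + 0.8100i → escape time 4
(row=0, col=4): c = -0.2000 + 0.8100i → escape time 7
(row=1, col=0): c = -1.9300 + 0.2700i → escape time 3
(row=1, col=1): c = -1.4975 + 0.2700i → escape time 5
(row=1, col=2): c = -1.0650 + 0.2700i → escape time 7
(row=1, col=3): c = -0.6325 + 0.2700i → escape time 7
(row=1, col=4): c = -0.2000 + 0.2700i → escape time 7
(row=2, col=0): c = -1.9300 + -0.2700i → escape time 3
(row=2, col=1): c = -1.4975 + -0.2700i → escape time 5
(row=2, col=2): c = -1.0650 + -0.2700i → escape time 7
(row=2, col=3): c = -0.6325 + -0.2700i → escape time 7
(row=2, col=4): c = -0.2000 + -0.2700i → escape time 7
(row=3, col=0): c = -1.9300 + -0.8100i → escape time 1
(row=3, col=1): c = -1.4975 + -0.8100i → escape time 3
(row=3, col=2): c = -1.0650 + -0.8100i → escape time 3
(row=3, col=3): c = -0.6325 + -0.8100i → escape time 4
(row=3, col=4): c = -0.2000 + -0.8100i → escape time 7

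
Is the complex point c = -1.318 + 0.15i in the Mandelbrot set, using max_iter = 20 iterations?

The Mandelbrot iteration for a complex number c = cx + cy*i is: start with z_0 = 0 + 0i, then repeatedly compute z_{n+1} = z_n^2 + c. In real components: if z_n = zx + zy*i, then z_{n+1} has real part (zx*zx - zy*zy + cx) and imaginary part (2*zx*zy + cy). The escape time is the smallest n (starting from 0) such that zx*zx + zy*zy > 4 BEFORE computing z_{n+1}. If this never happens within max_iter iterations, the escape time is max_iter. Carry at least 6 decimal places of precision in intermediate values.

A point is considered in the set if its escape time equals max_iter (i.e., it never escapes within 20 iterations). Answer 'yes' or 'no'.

Answer: no

Derivation:
z_0 = 0 + 0i, c = -1.3180 + 0.1500i
Iter 1: z = -1.3180 + 0.1500i, |z|^2 = 1.7596
Iter 2: z = 0.3966 + -0.2454i, |z|^2 = 0.2175
Iter 3: z = -1.2209 + -0.0447i, |z|^2 = 1.4926
Iter 4: z = 0.1706 + 0.2591i, |z|^2 = 0.0962
Iter 5: z = -1.3560 + 0.2384i, |z|^2 = 1.8956
Iter 6: z = 0.4639 + -0.4966i, |z|^2 = 0.4618
Iter 7: z = -1.3494 + -0.3107i, |z|^2 = 1.9173
Iter 8: z = 0.4063 + 0.9885i, |z|^2 = 1.1422
Iter 9: z = -2.1301 + 0.9532i, |z|^2 = 5.4457
Escaped at iteration 9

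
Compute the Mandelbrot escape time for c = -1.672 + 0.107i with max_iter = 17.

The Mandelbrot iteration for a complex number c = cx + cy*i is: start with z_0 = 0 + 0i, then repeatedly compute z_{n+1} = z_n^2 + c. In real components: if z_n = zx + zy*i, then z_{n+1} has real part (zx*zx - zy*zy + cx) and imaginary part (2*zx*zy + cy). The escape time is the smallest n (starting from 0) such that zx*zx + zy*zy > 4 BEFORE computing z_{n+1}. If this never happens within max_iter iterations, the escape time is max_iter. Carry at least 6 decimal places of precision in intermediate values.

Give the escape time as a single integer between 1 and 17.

Answer: 6

Derivation:
z_0 = 0 + 0i, c = -1.6720 + 0.1070i
Iter 1: z = -1.6720 + 0.1070i, |z|^2 = 2.8070
Iter 2: z = 1.1121 + -0.2508i, |z|^2 = 1.2997
Iter 3: z = -0.4981 + -0.4509i, |z|^2 = 0.4513
Iter 4: z = -1.6272 + 0.5561i, |z|^2 = 2.9571
Iter 5: z = 0.6666 + -1.7028i, |z|^2 = 3.3440
Iter 6: z = -4.1274 + -2.1631i, |z|^2 = 21.7141
Escaped at iteration 6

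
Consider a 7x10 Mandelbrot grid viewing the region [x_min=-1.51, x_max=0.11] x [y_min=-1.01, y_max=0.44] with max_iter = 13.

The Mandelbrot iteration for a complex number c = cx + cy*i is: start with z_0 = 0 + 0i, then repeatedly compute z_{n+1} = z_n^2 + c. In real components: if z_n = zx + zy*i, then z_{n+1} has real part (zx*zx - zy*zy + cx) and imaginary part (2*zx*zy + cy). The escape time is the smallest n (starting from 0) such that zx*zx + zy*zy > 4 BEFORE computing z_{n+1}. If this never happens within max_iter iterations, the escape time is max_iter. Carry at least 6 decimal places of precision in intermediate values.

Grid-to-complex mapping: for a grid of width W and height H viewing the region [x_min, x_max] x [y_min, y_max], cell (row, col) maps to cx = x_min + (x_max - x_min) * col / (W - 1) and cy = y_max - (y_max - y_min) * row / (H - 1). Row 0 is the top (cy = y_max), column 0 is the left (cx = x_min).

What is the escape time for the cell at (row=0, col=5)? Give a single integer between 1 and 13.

z_0 = 0 + 0i, c = -0.1600 + 0.4400i
Iter 1: z = -0.1600 + 0.4400i, |z|^2 = 0.2192
Iter 2: z = -0.3280 + 0.2992i, |z|^2 = 0.1971
Iter 3: z = -0.1419 + 0.2437i, |z|^2 = 0.0795
Iter 4: z = -0.1993 + 0.3708i, |z|^2 = 0.1772
Iter 5: z = -0.2578 + 0.2922i, |z|^2 = 0.1519
Iter 6: z = -0.1789 + 0.2893i, |z|^2 = 0.1157
Iter 7: z = -0.2117 + 0.3365i, |z|^2 = 0.1580
Iter 8: z = -0.2284 + 0.2975i, |z|^2 = 0.1407
Iter 9: z = -0.1964 + 0.3041i, |z|^2 = 0.1310
Iter 10: z = -0.2139 + 0.3206i, |z|^2 = 0.1485
Iter 11: z = -0.2170 + 0.3029i, |z|^2 = 0.1388
Iter 12: z = -0.2046 + 0.3086i, |z|^2 = 0.1371

Answer: 13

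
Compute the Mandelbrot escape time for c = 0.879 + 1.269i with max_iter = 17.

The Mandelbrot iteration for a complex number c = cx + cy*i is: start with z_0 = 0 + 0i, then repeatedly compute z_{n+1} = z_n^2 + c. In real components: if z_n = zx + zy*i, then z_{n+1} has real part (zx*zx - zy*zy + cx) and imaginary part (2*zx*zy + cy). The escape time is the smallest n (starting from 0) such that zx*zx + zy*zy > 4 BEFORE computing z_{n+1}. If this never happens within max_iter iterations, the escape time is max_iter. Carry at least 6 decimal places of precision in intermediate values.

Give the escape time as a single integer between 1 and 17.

Answer: 2

Derivation:
z_0 = 0 + 0i, c = 0.8790 + 1.2690i
Iter 1: z = 0.8790 + 1.2690i, |z|^2 = 2.3830
Iter 2: z = 0.0413 + 3.4999i, |z|^2 = 12.2510
Escaped at iteration 2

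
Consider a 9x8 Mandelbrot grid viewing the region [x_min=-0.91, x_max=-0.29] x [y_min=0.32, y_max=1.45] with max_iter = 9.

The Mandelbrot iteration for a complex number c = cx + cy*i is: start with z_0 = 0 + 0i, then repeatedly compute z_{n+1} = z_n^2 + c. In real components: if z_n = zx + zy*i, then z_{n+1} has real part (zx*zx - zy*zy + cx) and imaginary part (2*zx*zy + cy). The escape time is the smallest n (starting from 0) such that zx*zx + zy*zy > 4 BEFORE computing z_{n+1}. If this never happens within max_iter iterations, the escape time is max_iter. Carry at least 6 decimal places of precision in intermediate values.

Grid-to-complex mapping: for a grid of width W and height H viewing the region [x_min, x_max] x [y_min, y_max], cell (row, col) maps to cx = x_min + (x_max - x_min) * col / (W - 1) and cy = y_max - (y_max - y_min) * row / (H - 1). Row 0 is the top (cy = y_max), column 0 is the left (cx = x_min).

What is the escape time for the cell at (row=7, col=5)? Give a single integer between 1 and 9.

z_0 = 0 + 0i, c = -0.5225 + 0.3200i
Iter 1: z = -0.5225 + 0.3200i, |z|^2 = 0.3754
Iter 2: z = -0.3519 + -0.0144i, |z|^2 = 0.1240
Iter 3: z = -0.3989 + 0.3301i, |z|^2 = 0.2681
Iter 4: z = -0.4724 + 0.0566i, |z|^2 = 0.2264
Iter 5: z = -0.3026 + 0.2665i, |z|^2 = 0.1626
Iter 6: z = -0.5020 + 0.1587i, |z|^2 = 0.2772
Iter 7: z = -0.2957 + 0.1606i, |z|^2 = 0.1133
Iter 8: z = -0.4609 + 0.2250i, |z|^2 = 0.2630

Answer: 9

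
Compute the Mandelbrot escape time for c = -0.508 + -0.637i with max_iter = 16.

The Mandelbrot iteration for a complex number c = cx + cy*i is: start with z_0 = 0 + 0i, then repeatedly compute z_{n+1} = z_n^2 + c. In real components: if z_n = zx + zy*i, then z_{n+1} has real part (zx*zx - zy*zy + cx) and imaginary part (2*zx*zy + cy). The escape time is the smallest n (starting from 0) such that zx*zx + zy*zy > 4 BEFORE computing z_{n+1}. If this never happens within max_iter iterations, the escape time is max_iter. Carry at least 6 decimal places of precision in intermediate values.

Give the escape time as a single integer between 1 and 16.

z_0 = 0 + 0i, c = -0.5080 + -0.6370i
Iter 1: z = -0.5080 + -0.6370i, |z|^2 = 0.6638
Iter 2: z = -0.6557 + 0.0102i, |z|^2 = 0.4301
Iter 3: z = -0.0782 + -0.6504i, |z|^2 = 0.4291
Iter 4: z = -0.9249 + -0.5353i, |z|^2 = 1.1420
Iter 5: z = 0.0608 + 0.3532i, |z|^2 = 0.1285
Iter 6: z = -0.6291 + -0.5941i, |z|^2 = 0.7486
Iter 7: z = -0.4652 + 0.1104i, |z|^2 = 0.2286
Iter 8: z = -0.3038 + -0.7397i, |z|^2 = 0.6395
Iter 9: z = -0.9629 + -0.1875i, |z|^2 = 0.9623
Iter 10: z = 0.3840 + -0.2759i, |z|^2 = 0.2236
Iter 11: z = -0.4367 + -0.8489i, |z|^2 = 0.9113
Iter 12: z = -1.0379 + 0.1044i, |z|^2 = 1.0882
Iter 13: z = 0.5584 + -0.8537i, |z|^2 = 1.0405
Iter 14: z = -0.9250 + -1.5903i, |z|^2 = 3.3848
Iter 15: z = -2.1815 + 2.3051i, |z|^2 = 10.0724
Escaped at iteration 15

Answer: 15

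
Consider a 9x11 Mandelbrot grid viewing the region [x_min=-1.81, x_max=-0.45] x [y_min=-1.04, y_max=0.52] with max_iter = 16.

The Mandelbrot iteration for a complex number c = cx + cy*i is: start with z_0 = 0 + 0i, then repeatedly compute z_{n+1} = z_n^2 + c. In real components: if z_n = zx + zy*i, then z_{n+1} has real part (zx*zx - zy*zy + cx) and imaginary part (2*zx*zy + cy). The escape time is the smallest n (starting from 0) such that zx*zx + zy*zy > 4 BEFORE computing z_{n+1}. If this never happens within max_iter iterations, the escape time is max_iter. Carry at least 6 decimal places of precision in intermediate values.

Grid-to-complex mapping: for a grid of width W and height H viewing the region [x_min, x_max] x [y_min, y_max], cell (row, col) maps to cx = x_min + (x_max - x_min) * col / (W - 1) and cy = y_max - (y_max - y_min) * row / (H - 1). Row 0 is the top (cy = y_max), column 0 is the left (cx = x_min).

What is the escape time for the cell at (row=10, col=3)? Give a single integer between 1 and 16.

Answer: 3

Derivation:
z_0 = 0 + 0i, c = -1.3000 + -1.0400i
Iter 1: z = -1.3000 + -1.0400i, |z|^2 = 2.7716
Iter 2: z = -0.6916 + 1.6640i, |z|^2 = 3.2472
Iter 3: z = -3.5906 + -3.3416i, |z|^2 = 24.0589
Escaped at iteration 3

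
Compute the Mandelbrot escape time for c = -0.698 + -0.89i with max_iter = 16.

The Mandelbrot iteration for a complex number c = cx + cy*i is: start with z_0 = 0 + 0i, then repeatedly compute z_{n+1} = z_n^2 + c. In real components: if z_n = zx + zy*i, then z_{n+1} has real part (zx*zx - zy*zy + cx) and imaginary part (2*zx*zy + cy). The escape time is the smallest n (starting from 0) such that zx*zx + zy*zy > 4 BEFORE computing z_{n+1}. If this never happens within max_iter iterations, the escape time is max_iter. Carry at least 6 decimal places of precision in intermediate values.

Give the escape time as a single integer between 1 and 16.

Answer: 4

Derivation:
z_0 = 0 + 0i, c = -0.6980 + -0.8900i
Iter 1: z = -0.6980 + -0.8900i, |z|^2 = 1.2793
Iter 2: z = -1.0029 + 0.3524i, |z|^2 = 1.1300
Iter 3: z = 0.1836 + -1.5969i, |z|^2 = 2.5839
Iter 4: z = -3.2145 + -1.4763i, |z|^2 = 12.5123
Escaped at iteration 4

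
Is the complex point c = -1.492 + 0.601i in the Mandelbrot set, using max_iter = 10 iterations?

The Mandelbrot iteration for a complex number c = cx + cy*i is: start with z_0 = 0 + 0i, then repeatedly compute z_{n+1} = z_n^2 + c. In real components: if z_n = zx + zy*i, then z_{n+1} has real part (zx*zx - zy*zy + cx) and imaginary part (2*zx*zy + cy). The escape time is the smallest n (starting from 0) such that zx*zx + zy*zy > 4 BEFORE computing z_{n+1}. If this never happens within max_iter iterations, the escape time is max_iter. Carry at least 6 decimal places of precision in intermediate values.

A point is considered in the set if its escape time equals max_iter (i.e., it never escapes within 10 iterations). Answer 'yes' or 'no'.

z_0 = 0 + 0i, c = -1.4920 + 0.6010i
Iter 1: z = -1.4920 + 0.6010i, |z|^2 = 2.5873
Iter 2: z = 0.3729 + -1.1924i, |z|^2 = 1.5608
Iter 3: z = -2.7748 + -0.2882i, |z|^2 = 7.7823
Escaped at iteration 3

Answer: no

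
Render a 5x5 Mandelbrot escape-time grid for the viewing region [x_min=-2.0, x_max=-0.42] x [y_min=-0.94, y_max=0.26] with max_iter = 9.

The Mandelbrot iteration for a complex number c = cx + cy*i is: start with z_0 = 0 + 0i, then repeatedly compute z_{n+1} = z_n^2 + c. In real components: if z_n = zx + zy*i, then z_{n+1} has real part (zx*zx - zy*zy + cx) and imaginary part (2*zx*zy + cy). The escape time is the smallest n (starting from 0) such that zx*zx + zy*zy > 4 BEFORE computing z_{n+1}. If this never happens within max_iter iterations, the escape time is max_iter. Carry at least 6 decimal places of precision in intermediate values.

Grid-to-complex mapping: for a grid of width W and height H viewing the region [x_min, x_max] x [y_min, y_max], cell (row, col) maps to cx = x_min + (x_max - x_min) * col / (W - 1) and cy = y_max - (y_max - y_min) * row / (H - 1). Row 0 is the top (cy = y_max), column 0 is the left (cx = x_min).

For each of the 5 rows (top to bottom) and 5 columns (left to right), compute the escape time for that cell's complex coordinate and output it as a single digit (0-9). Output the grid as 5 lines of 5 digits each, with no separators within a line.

(row=0, col=0): c = -2.0000 + 0.2600i → escape time 1
(row=0, col=1): c = -1.6050 + 0.2600i → escape time 4
(row=0, col=2): c = -1.2100 + 0.2600i → escape time 9
(row=0, col=3): c = -0.8150 + 0.2600i → escape time 9
(row=0, col=4): c = -0.4200 + 0.2600i → escape time 9
(row=1, col=0): c = -2.0000 + -0.0400i → escape time 1
(row=1, col=1): c = -1.6050 + -0.0400i → escape time 8
(row=1, col=2): c = -1.2100 + -0.0400i → escape time 9
(row=1, col=3): c = -0.8150 + -0.0400i → escape time 9
(row=1, col=4): c = -0.4200 + -0.0400i → escape time 9
(row=2, col=0): c = -2.0000 + -0.3400i → escape time 1
(row=2, col=1): c = -1.6050 + -0.3400i → escape time 4
(row=2, col=2): c = -1.2100 + -0.3400i → escape time 9
(row=2, col=3): c = -0.8150 + -0.3400i → escape time 8
(row=2, col=4): c = -0.4200 + -0.3400i → escape time 9
(row=3, col=0): c = -2.0000 + -0.6400i → escape time 1
(row=3, col=1): c = -1.6050 + -0.6400i → escape time 3
(row=3, col=2): c = -1.2100 + -0.6400i → escape time 3
(row=3, col=3): c = -0.8150 + -0.6400i → escape time 5
(row=3, col=4): c = -0.4200 + -0.6400i → escape time 9
(row=4, col=0): c = -2.0000 + -0.9400i → escape time 1
(row=4, col=1): c = -1.6050 + -0.9400i → escape time 2
(row=4, col=2): c = -1.2100 + -0.9400i → escape time 3
(row=4, col=3): c = -0.8150 + -0.9400i → escape time 3
(row=4, col=4): c = -0.4200 + -0.9400i → escape time 5

Answer: 14999
18999
14989
13359
12335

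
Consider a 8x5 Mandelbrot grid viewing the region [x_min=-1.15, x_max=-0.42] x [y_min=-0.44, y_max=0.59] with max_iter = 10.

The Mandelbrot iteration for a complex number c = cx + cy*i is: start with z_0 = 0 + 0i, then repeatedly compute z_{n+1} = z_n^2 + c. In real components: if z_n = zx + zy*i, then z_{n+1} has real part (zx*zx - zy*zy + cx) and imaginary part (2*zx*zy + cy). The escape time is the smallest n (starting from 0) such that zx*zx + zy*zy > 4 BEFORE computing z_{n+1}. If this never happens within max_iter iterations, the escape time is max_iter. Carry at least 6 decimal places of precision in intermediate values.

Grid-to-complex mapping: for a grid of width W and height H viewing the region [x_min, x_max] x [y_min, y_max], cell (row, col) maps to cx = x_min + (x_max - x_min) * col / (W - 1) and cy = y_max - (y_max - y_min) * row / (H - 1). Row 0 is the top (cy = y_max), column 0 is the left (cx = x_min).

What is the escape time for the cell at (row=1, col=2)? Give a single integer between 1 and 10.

Answer: 9

Derivation:
z_0 = 0 + 0i, c = -0.9414 + 0.3325i
Iter 1: z = -0.9414 + 0.3325i, |z|^2 = 0.9968
Iter 2: z = -0.1657 + -0.2935i, |z|^2 = 0.1136
Iter 3: z = -1.0001 + 0.4298i, |z|^2 = 1.1850
Iter 4: z = -0.1259 + -0.5272i, |z|^2 = 0.2938
Iter 5: z = -1.2035 + 0.4652i, |z|^2 = 1.6649
Iter 6: z = 0.2906 + -0.7872i, |z|^2 = 0.7042
Iter 7: z = -1.4767 + -0.1251i, |z|^2 = 2.1963
Iter 8: z = 1.2236 + 0.7019i, |z|^2 = 1.9898
Iter 9: z = 0.0632 + 2.0501i, |z|^2 = 4.2070
Escaped at iteration 9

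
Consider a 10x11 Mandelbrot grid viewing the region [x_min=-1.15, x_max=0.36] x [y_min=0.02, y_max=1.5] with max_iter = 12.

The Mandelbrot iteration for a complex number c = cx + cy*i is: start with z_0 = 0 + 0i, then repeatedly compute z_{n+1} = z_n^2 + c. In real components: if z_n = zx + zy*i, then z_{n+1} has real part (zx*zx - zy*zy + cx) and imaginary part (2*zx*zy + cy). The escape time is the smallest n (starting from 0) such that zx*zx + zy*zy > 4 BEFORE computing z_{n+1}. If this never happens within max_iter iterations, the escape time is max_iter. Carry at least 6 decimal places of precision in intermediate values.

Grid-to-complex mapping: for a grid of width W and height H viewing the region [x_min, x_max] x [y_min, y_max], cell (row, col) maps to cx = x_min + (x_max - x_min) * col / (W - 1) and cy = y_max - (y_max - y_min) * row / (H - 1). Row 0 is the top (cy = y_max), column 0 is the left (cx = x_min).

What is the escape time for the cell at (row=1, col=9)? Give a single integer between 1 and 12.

z_0 = 0 + 0i, c = 0.3600 + 1.3520i
Iter 1: z = 0.3600 + 1.3520i, |z|^2 = 1.9575
Iter 2: z = -1.3383 + 2.3254i, |z|^2 = 7.1987
Escaped at iteration 2

Answer: 2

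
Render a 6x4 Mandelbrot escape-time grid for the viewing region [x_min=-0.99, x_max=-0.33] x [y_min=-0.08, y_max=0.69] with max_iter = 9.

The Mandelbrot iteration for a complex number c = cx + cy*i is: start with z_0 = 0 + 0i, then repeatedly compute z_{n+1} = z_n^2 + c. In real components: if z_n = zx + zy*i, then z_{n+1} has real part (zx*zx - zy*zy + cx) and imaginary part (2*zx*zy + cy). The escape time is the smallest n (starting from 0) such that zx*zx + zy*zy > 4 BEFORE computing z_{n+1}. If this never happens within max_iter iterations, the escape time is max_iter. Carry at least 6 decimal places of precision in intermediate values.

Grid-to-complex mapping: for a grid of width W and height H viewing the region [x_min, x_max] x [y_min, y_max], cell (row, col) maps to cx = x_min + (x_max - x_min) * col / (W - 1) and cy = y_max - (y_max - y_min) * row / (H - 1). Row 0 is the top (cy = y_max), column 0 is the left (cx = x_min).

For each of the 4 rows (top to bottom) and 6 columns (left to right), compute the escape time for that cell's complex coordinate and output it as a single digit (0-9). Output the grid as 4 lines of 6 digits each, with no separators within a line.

(row=0, col=0): c = -0.9900 + 0.6900i → escape time 4
(row=0, col=1): c = -0.8580 + 0.6900i → escape time 4
(row=0, col=2): c = -0.7260 + 0.6900i → escape time 5
(row=0, col=3): c = -0.5940 + 0.6900i → escape time 9
(row=0, col=4): c = -0.4620 + 0.6900i → escape time 8
(row=0, col=5): c = -0.3300 + 0.6900i → escape time 9
(row=1, col=0): c = -0.9900 + 0.4333i → escape time 6
(row=1, col=1): c = -0.8580 + 0.4333i → escape time 6
(row=1, col=2): c = -0.7260 + 0.4333i → escape time 9
(row=1, col=3): c = -0.5940 + 0.4333i → escape time 9
(row=1, col=4): c = -0.4620 + 0.4333i → escape time 9
(row=1, col=5): c = -0.3300 + 0.4333i → escape time 9
(row=2, col=0): c = -0.9900 + 0.1767i → escape time 9
(row=2, col=1): c = -0.8580 + 0.1767i → escape time 9
(row=2, col=2): c = -0.7260 + 0.1767i → escape time 9
(row=2, col=3): c = -0.5940 + 0.1767i → escape time 9
(row=2, col=4): c = -0.4620 + 0.1767i → escape time 9
(row=2, col=5): c = -0.3300 + 0.1767i → escape time 9
(row=3, col=0): c = -0.9900 + -0.0800i → escape time 9
(row=3, col=1): c = -0.8580 + -0.0800i → escape time 9
(row=3, col=2): c = -0.7260 + -0.0800i → escape time 9
(row=3, col=3): c = -0.5940 + -0.0800i → escape time 9
(row=3, col=4): c = -0.4620 + -0.0800i → escape time 9
(row=3, col=5): c = -0.3300 + -0.0800i → escape time 9

Answer: 445989
669999
999999
999999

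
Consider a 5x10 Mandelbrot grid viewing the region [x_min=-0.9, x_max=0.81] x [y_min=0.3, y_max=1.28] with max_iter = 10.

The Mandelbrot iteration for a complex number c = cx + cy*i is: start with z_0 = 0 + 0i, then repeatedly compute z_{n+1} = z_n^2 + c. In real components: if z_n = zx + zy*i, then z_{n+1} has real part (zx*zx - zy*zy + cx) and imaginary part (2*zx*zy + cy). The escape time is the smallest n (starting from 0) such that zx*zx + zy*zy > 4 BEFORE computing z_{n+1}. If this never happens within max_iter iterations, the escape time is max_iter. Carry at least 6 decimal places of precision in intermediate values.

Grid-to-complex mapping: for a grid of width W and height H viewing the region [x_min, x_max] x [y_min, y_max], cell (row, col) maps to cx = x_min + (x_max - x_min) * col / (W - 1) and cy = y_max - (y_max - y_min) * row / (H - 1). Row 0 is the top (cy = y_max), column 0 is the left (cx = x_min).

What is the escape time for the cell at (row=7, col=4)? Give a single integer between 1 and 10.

z_0 = 0 + 0i, c = 0.8100 + 0.5178i
Iter 1: z = 0.8100 + 0.5178i, |z|^2 = 0.9242
Iter 2: z = 1.1980 + 1.3566i, |z|^2 = 3.2755
Iter 3: z = 0.4049 + 3.7682i, |z|^2 = 14.3629
Escaped at iteration 3

Answer: 3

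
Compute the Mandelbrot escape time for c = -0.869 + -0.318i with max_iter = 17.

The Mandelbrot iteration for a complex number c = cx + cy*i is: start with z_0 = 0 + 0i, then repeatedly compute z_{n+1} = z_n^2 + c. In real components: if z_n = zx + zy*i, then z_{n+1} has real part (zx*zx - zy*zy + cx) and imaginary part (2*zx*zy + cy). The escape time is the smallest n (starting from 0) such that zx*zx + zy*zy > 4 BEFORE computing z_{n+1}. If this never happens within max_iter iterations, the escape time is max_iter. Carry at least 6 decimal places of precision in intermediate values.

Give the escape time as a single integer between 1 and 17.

z_0 = 0 + 0i, c = -0.8690 + -0.3180i
Iter 1: z = -0.8690 + -0.3180i, |z|^2 = 0.8563
Iter 2: z = -0.2150 + 0.2347i, |z|^2 = 0.1013
Iter 3: z = -0.8779 + -0.4189i, |z|^2 = 0.9461
Iter 4: z = -0.2738 + 0.4175i, |z|^2 = 0.2493
Iter 5: z = -0.9683 + -0.5466i, |z|^2 = 1.2364
Iter 6: z = -0.2302 + 0.7406i, |z|^2 = 0.6015
Iter 7: z = -1.3645 + -0.6590i, |z|^2 = 2.2961
Iter 8: z = 0.5586 + 1.4803i, |z|^2 = 2.5034
Iter 9: z = -2.7482 + 1.3359i, |z|^2 = 9.3373
Escaped at iteration 9

Answer: 9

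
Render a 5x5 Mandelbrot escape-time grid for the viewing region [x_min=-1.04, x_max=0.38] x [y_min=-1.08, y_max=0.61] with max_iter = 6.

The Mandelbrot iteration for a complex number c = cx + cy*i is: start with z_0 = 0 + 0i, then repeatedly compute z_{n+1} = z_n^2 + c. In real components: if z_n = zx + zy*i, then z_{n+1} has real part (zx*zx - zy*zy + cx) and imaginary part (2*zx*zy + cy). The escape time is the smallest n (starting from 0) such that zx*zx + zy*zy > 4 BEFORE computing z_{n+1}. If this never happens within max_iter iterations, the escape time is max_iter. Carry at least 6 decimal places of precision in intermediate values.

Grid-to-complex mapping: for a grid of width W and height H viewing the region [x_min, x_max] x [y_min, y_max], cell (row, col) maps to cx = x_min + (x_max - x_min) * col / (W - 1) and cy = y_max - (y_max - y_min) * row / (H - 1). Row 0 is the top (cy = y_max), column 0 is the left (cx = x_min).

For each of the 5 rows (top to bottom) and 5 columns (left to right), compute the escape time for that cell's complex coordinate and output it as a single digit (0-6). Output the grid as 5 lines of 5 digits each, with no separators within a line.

Answer: 46666
66666
66666
46666
33442

Derivation:
(row=0, col=0): c = -1.0400 + 0.6100i → escape time 4
(row=0, col=1): c = -0.6850 + 0.6100i → escape time 6
(row=0, col=2): c = -0.3300 + 0.6100i → escape time 6
(row=0, col=3): c = 0.0250 + 0.6100i → escape time 6
(row=0, col=4): c = 0.3800 + 0.6100i → escape time 6
(row=1, col=0): c = -1.0400 + 0.1875i → escape time 6
(row=1, col=1): c = -0.6850 + 0.1875i → escape time 6
(row=1, col=2): c = -0.3300 + 0.1875i → escape time 6
(row=1, col=3): c = 0.0250 + 0.1875i → escape time 6
(row=1, col=4): c = 0.3800 + 0.1875i → escape time 6
(row=2, col=0): c = -1.0400 + -0.2350i → escape time 6
(row=2, col=1): c = -0.6850 + -0.2350i → escape time 6
(row=2, col=2): c = -0.3300 + -0.2350i → escape time 6
(row=2, col=3): c = 0.0250 + -0.2350i → escape time 6
(row=2, col=4): c = 0.3800 + -0.2350i → escape time 6
(row=3, col=0): c = -1.0400 + -0.6575i → escape time 4
(row=3, col=1): c = -0.6850 + -0.6575i → escape time 6
(row=3, col=2): c = -0.3300 + -0.6575i → escape time 6
(row=3, col=3): c = 0.0250 + -0.6575i → escape time 6
(row=3, col=4): c = 0.3800 + -0.6575i → escape time 6
(row=4, col=0): c = -1.0400 + -1.0800i → escape time 3
(row=4, col=1): c = -0.6850 + -1.0800i → escape time 3
(row=4, col=2): c = -0.3300 + -1.0800i → escape time 4
(row=4, col=3): c = 0.0250 + -1.0800i → escape time 4
(row=4, col=4): c = 0.3800 + -1.0800i → escape time 2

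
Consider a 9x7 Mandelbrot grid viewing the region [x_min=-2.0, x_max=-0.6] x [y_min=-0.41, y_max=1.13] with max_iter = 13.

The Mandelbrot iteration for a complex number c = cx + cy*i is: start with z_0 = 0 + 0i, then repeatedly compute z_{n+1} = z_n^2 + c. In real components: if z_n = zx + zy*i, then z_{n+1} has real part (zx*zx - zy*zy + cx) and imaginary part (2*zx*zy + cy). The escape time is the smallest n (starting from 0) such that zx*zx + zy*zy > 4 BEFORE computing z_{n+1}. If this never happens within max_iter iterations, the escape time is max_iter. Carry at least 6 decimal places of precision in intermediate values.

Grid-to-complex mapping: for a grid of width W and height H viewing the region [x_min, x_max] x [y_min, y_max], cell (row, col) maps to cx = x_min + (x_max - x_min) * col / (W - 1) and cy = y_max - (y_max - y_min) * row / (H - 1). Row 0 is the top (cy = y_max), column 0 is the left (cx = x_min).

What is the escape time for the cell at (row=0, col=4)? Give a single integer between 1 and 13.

Answer: 2

Derivation:
z_0 = 0 + 0i, c = -1.3000 + 1.1300i
Iter 1: z = -1.3000 + 1.1300i, |z|^2 = 2.9669
Iter 2: z = -0.8869 + -1.8080i, |z|^2 = 4.0555
Escaped at iteration 2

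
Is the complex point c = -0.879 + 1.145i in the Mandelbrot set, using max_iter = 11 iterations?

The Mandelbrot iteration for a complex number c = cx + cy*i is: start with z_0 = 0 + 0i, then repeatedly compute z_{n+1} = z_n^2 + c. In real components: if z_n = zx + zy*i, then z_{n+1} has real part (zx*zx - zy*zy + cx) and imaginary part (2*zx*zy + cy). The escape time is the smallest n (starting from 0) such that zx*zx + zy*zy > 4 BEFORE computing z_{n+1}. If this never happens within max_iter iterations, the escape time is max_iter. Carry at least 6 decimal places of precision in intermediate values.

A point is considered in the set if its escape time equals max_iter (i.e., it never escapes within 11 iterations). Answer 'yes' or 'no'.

z_0 = 0 + 0i, c = -0.8790 + 1.1450i
Iter 1: z = -0.8790 + 1.1450i, |z|^2 = 2.0837
Iter 2: z = -1.4174 + -0.8679i, |z|^2 = 2.7622
Iter 3: z = 0.3767 + 3.6053i, |z|^2 = 13.1403
Escaped at iteration 3

Answer: no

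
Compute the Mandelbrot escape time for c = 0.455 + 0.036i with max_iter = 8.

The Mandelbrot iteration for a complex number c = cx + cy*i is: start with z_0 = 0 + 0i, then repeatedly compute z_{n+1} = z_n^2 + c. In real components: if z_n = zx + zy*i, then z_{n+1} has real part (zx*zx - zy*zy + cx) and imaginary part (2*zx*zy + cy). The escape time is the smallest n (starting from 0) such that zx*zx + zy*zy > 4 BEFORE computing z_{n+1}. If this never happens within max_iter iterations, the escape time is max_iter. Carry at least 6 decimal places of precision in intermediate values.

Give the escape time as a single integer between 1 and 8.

z_0 = 0 + 0i, c = 0.4550 + 0.0360i
Iter 1: z = 0.4550 + 0.0360i, |z|^2 = 0.2083
Iter 2: z = 0.6607 + 0.0688i, |z|^2 = 0.4413
Iter 3: z = 0.8868 + 0.1269i, |z|^2 = 0.8026
Iter 4: z = 1.2254 + 0.2610i, |z|^2 = 1.5697
Iter 5: z = 1.8884 + 0.6757i, |z|^2 = 4.0227
Escaped at iteration 5

Answer: 5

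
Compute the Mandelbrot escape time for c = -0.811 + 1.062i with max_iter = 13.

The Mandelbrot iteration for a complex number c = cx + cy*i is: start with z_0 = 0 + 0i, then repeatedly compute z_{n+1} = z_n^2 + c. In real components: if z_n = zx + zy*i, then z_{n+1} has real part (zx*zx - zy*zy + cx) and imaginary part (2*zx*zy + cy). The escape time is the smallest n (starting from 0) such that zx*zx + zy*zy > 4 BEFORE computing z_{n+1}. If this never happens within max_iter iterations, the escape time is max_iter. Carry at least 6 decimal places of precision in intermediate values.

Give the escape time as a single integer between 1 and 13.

Answer: 3

Derivation:
z_0 = 0 + 0i, c = -0.8110 + 1.0620i
Iter 1: z = -0.8110 + 1.0620i, |z|^2 = 1.7856
Iter 2: z = -1.2811 + -0.6606i, |z|^2 = 2.0776
Iter 3: z = 0.3939 + 2.7545i, |z|^2 = 7.7426
Escaped at iteration 3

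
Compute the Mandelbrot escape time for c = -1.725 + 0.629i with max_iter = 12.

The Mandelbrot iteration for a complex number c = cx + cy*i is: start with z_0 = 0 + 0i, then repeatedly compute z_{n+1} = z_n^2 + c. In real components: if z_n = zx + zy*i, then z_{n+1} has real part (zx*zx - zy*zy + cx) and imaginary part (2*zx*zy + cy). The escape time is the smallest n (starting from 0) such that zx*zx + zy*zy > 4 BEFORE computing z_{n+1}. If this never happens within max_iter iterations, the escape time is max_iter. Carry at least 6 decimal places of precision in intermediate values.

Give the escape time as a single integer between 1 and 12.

Answer: 3

Derivation:
z_0 = 0 + 0i, c = -1.7250 + 0.6290i
Iter 1: z = -1.7250 + 0.6290i, |z|^2 = 3.3713
Iter 2: z = 0.8550 + -1.5411i, |z|^2 = 3.1058
Iter 3: z = -3.3688 + -2.0061i, |z|^2 = 15.3737
Escaped at iteration 3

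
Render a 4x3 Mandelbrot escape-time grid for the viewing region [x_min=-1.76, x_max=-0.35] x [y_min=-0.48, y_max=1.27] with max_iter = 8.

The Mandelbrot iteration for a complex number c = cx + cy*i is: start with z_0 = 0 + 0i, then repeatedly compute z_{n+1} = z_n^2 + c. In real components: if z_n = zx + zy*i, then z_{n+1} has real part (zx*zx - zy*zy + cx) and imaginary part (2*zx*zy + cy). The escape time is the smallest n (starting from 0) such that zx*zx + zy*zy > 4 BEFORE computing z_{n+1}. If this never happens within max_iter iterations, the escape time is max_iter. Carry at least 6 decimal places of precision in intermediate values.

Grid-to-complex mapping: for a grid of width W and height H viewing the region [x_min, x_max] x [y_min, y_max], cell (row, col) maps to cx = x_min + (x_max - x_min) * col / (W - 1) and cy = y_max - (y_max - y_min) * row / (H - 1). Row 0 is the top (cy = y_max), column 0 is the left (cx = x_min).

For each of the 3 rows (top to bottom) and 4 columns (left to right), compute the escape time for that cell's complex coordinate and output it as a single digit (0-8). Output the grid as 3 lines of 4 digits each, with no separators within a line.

Answer: 1233
3878
3468

Derivation:
(row=0, col=0): c = -1.7600 + 1.2700i → escape time 1
(row=0, col=1): c = -1.2900 + 1.2700i → escape time 2
(row=0, col=2): c = -0.8200 + 1.2700i → escape time 3
(row=0, col=3): c = -0.3500 + 1.2700i → escape time 3
(row=1, col=0): c = -1.7600 + 0.3950i → escape time 3
(row=1, col=1): c = -1.2900 + 0.3950i → escape time 8
(row=1, col=2): c = -0.8200 + 0.3950i → escape time 7
(row=1, col=3): c = -0.3500 + 0.3950i → escape time 8
(row=2, col=0): c = -1.7600 + -0.4800i → escape time 3
(row=2, col=1): c = -1.2900 + -0.4800i → escape time 4
(row=2, col=2): c = -0.8200 + -0.4800i → escape time 6
(row=2, col=3): c = -0.3500 + -0.4800i → escape time 8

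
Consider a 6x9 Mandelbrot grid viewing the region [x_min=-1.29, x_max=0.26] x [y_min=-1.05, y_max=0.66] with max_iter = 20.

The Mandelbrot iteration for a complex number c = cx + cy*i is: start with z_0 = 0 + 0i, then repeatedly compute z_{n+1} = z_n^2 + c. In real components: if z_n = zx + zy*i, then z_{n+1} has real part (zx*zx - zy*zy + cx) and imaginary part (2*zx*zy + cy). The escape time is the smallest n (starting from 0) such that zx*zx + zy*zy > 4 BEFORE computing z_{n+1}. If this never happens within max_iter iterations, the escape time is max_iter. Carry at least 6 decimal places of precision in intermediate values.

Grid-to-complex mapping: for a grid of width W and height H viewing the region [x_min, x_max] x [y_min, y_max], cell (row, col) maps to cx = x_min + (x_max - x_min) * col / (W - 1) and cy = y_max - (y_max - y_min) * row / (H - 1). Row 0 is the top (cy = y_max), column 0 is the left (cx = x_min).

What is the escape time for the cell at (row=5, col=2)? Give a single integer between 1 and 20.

z_0 = 0 + 0i, c = -0.6700 + -0.4088i
Iter 1: z = -0.6700 + -0.4088i, |z|^2 = 0.6160
Iter 2: z = -0.3882 + 0.1390i, |z|^2 = 0.1700
Iter 3: z = -0.5386 + -0.5166i, |z|^2 = 0.5570
Iter 4: z = -0.6468 + 0.1478i, |z|^2 = 0.4402
Iter 5: z = -0.2735 + -0.6000i, |z|^2 = 0.4348
Iter 6: z = -0.9551 + -0.0806i, |z|^2 = 0.9188
Iter 7: z = 0.2358 + -0.2548i, |z|^2 = 0.1206
Iter 8: z = -0.6793 + -0.5289i, |z|^2 = 0.7413
Iter 9: z = -0.4883 + 0.3099i, |z|^2 = 0.3345
Iter 10: z = -0.5276 + -0.7114i, |z|^2 = 0.7845
Iter 11: z = -0.8977 + 0.3420i, |z|^2 = 0.9228
Iter 12: z = 0.0189 + -1.0227i, |z|^2 = 1.0462
Iter 13: z = -1.7155 + -0.4474i, |z|^2 = 3.1432
Iter 14: z = 2.0728 + 1.1265i, |z|^2 = 5.5655
Escaped at iteration 14

Answer: 14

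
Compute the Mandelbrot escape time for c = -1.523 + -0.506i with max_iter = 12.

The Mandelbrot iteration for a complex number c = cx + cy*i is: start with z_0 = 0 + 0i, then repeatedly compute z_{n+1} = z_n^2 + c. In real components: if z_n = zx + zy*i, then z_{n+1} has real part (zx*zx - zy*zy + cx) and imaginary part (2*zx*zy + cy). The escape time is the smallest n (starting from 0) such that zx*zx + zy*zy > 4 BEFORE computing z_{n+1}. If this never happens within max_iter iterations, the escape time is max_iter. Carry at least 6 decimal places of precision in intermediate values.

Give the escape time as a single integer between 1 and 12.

Answer: 3

Derivation:
z_0 = 0 + 0i, c = -1.5230 + -0.5060i
Iter 1: z = -1.5230 + -0.5060i, |z|^2 = 2.5756
Iter 2: z = 0.5405 + 1.0353i, |z|^2 = 1.3639
Iter 3: z = -2.3027 + 0.6131i, |z|^2 = 5.6782
Escaped at iteration 3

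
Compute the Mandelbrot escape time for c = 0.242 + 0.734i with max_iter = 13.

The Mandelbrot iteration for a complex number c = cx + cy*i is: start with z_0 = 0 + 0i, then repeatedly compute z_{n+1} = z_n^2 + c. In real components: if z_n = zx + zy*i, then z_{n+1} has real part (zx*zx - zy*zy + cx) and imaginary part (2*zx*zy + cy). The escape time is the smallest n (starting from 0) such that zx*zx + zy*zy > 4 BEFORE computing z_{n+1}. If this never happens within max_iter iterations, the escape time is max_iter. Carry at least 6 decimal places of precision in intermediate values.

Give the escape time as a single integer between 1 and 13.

z_0 = 0 + 0i, c = 0.2420 + 0.7340i
Iter 1: z = 0.2420 + 0.7340i, |z|^2 = 0.5973
Iter 2: z = -0.2382 + 1.0893i, |z|^2 = 1.2432
Iter 3: z = -0.8877 + 0.2151i, |z|^2 = 0.8344
Iter 4: z = 0.9838 + 0.3521i, |z|^2 = 1.0919
Iter 5: z = 1.0859 + 1.4268i, |z|^2 = 3.2150
Iter 6: z = -0.6145 + 3.8328i, |z|^2 = 15.0682
Escaped at iteration 6

Answer: 6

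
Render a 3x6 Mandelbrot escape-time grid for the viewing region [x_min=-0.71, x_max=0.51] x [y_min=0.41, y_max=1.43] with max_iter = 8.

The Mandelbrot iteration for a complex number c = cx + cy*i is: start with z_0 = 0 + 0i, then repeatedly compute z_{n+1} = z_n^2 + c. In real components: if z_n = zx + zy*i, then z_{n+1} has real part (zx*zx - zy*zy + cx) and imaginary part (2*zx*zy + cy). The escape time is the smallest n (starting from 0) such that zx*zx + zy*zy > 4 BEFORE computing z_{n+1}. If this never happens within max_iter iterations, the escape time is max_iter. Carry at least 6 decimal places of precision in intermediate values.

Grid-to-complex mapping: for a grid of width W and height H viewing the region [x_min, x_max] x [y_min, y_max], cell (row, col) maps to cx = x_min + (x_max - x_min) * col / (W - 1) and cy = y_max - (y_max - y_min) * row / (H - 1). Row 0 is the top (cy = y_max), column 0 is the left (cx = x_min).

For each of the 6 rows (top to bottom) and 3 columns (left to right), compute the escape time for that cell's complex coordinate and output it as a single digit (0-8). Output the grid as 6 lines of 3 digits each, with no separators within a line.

(row=0, col=0): c = -0.7100 + 1.4300i → escape time 2
(row=0, col=1): c = -0.1000 + 1.4300i → escape time 2
(row=0, col=2): c = 0.5100 + 1.4300i → escape time 2
(row=1, col=0): c = -0.7100 + 1.2260i → escape time 3
(row=1, col=1): c = -0.1000 + 1.2260i → escape time 3
(row=1, col=2): c = 0.5100 + 1.2260i → escape time 2
(row=2, col=0): c = -0.7100 + 1.0220i → escape time 3
(row=2, col=1): c = -0.1000 + 1.0220i → escape time 8
(row=2, col=2): c = 0.5100 + 1.0220i → escape time 2
(row=3, col=0): c = -0.7100 + 0.8180i → escape time 4
(row=3, col=1): c = -0.1000 + 0.8180i → escape time 8
(row=3, col=2): c = 0.5100 + 0.8180i → escape time 3
(row=4, col=0): c = -0.7100 + 0.6140i → escape time 6
(row=4, col=1): c = -0.1000 + 0.6140i → escape time 8
(row=4, col=2): c = 0.5100 + 0.6140i → escape time 4
(row=5, col=0): c = -0.7100 + 0.4100i → escape time 8
(row=5, col=1): c = -0.1000 + 0.4100i → escape time 8
(row=5, col=2): c = 0.5100 + 0.4100i → escape time 5

Answer: 222
332
382
483
684
885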